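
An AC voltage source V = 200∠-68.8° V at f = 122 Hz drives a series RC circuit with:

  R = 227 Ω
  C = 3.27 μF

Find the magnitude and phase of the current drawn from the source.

Step 1 — Angular frequency: ω = 2π·f = 2π·122 = 766.5 rad/s.
Step 2 — Component impedances:
  R: Z = R = 227 Ω
  C: Z = 1/(jωC) = -j/(ω·C) = 0 - j398.9 Ω
Step 3 — Series combination: Z_total = R + C = 227 - j398.9 Ω = 459∠-60.4° Ω.
Step 4 — Source phasor: V = 200∠-68.8° V = 72.32 - j186.5 V.
Step 5 — Ohm's law: I = V / Z_total = (72.32 - j186.5) / (227 - j398.9) = 0.431 - j0.06395 A.
Step 6 — Convert to polar: |I| = 0.4357 A, ∠I = -8.4°.

I = 0.4357∠-8.4° A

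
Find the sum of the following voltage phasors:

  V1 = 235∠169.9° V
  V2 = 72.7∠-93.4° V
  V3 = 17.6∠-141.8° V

Step 1 — Convert each phasor to rectangular form:
  V1 = 235·(cos(169.9°) + j·sin(169.9°)) = -231.4 + j41.21 V
  V2 = 72.7·(cos(-93.4°) + j·sin(-93.4°)) = -4.312 - j72.57 V
  V3 = 17.6·(cos(-141.8°) + j·sin(-141.8°)) = -13.83 - j10.88 V
Step 2 — Sum components: V_total = -249.5 - j42.24 V.
Step 3 — Convert to polar: |V_total| = 253.1 V, ∠V_total = -170.4°.

V_total = 253.1∠-170.4° V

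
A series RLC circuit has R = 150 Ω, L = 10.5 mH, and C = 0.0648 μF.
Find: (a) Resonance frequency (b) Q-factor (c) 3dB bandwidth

Step 1 — Resonance: ω₀ = 1/√(LC) = 1/√(0.0105·6.48e-08) = 3.834e+04 rad/s.
Step 2 — f₀ = ω₀/(2π) = 6102 Hz.
Step 3 — Series Q: Q = ω₀L/R = 3.834e+04·0.0105/150 = 2.684.
Step 4 — Bandwidth: Δω = ω₀/Q = 1.429e+04 rad/s; BW = Δω/(2π) = 2274 Hz.

(a) f₀ = 6102 Hz  (b) Q = 2.684  (c) BW = 2274 Hz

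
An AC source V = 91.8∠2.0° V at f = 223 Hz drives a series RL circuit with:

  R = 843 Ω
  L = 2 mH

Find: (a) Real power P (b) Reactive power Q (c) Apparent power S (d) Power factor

Step 1 — Angular frequency: ω = 2π·f = 2π·223 = 1401 rad/s.
Step 2 — Component impedances:
  R: Z = R = 843 Ω
  L: Z = jωL = j·1401·0.002 = 0 + j2.802 Ω
Step 3 — Series combination: Z_total = R + L = 843 + j2.802 Ω = 843∠0.2° Ω.
Step 4 — Source phasor: V = 91.8∠2.0° V = 91.74 + j3.204 V.
Step 5 — Current: I = V / Z = 0.1088 + j0.003439 A = 0.1089∠1.8° A.
Step 6 — Complex power: S = V·I* = 9.997 + j0.03323 VA.
Step 7 — Real power: P = Re(S) = 9.997 W.
Step 8 — Reactive power: Q = Im(S) = 0.03323 VAR.
Step 9 — Apparent power: |S| = 9.997 VA.
Step 10 — Power factor: PF = P/|S| = 1 (lagging).

(a) P = 9.997 W  (b) Q = 0.03323 VAR  (c) S = 9.997 VA  (d) PF = 1 (lagging)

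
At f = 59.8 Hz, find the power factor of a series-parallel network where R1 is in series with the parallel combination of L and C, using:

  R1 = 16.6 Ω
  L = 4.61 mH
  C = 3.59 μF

Step 1 — Angular frequency: ω = 2π·f = 2π·59.8 = 375.7 rad/s.
Step 2 — Component impedances:
  R1: Z = R = 16.6 Ω
  L: Z = jωL = j·375.7·0.00461 = 0 + j1.732 Ω
  C: Z = 1/(jωC) = -j/(ω·C) = 0 - j741.4 Ω
Step 3 — Parallel branch: L || C = 1/(1/L + 1/C) = 0 + j1.736 Ω.
Step 4 — Series with R1: Z_total = R1 + (L || C) = 16.6 + j1.736 Ω = 16.69∠6.0° Ω.
Step 5 — Power factor: PF = cos(φ) = Re(Z)/|Z| = 16.6/16.69 = 0.9946.
Step 6 — Type: Im(Z) = 1.736 ⇒ lagging (phase φ = 6.0°).

PF = 0.9946 (lagging, φ = 6.0°)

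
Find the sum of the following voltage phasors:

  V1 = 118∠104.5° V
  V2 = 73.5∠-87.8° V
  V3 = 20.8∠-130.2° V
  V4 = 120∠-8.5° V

Step 1 — Convert each phasor to rectangular form:
  V1 = 118·(cos(104.5°) + j·sin(104.5°)) = -29.54 + j114.2 V
  V2 = 73.5·(cos(-87.8°) + j·sin(-87.8°)) = 2.822 - j73.45 V
  V3 = 20.8·(cos(-130.2°) + j·sin(-130.2°)) = -13.43 - j15.89 V
  V4 = 120·(cos(-8.5°) + j·sin(-8.5°)) = 118.7 - j17.74 V
Step 2 — Sum components: V_total = 78.53 + j7.172 V.
Step 3 — Convert to polar: |V_total| = 78.86 V, ∠V_total = 5.2°.

V_total = 78.86∠5.2° V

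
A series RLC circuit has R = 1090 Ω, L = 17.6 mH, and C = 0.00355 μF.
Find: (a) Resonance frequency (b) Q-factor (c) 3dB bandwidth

Step 1 — Resonance condition Im(Z)=0 gives ω₀ = 1/√(LC).
Step 2 — ω₀ = 1/√(0.0176·3.55e-09) = 1.265e+05 rad/s.
Step 3 — f₀ = ω₀/(2π) = 2.013e+04 Hz.
Step 4 — Series Q: Q = ω₀L/R = 1.265e+05·0.0176/1090 = 2.043.
Step 5 — 3dB bandwidth: Δω = ω₀/Q = 6.193e+04 rad/s; BW = Δω/(2π) = 9857 Hz.

(a) f₀ = 2.013e+04 Hz  (b) Q = 2.043  (c) BW = 9857 Hz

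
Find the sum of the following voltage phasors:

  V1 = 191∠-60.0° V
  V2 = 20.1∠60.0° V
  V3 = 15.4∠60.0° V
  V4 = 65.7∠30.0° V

Step 1 — Convert each phasor to rectangular form:
  V1 = 191·(cos(-60.0°) + j·sin(-60.0°)) = 95.5 - j165.4 V
  V2 = 20.1·(cos(60.0°) + j·sin(60.0°)) = 10.05 + j17.41 V
  V3 = 15.4·(cos(60.0°) + j·sin(60.0°)) = 7.7 + j13.34 V
  V4 = 65.7·(cos(30.0°) + j·sin(30.0°)) = 56.9 + j32.85 V
Step 2 — Sum components: V_total = 170.1 - j101.8 V.
Step 3 — Convert to polar: |V_total| = 198.3 V, ∠V_total = -30.9°.

V_total = 198.3∠-30.9° V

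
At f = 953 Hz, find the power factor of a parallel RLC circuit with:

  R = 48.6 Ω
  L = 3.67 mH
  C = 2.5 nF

Step 1 — Angular frequency: ω = 2π·f = 2π·953 = 5988 rad/s.
Step 2 — Component impedances:
  R: Z = R = 48.6 Ω
  L: Z = jωL = j·5988·0.00367 = 0 + j21.98 Ω
  C: Z = 1/(jωC) = -j/(ω·C) = 0 - j6.68e+04 Ω
Step 3 — Parallel combination: 1/Z_total = 1/R + 1/L + 1/C; Z_total = 8.254 + j18.25 Ω = 20.03∠65.7° Ω.
Step 4 — Power factor: PF = cos(φ) = Re(Z)/|Z| = 8.254/20.03 = 0.4121.
Step 5 — Type: Im(Z) = 18.25 ⇒ lagging (phase φ = 65.7°).

PF = 0.4121 (lagging, φ = 65.7°)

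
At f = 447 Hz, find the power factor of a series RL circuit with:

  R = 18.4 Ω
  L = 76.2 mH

Step 1 — Angular frequency: ω = 2π·f = 2π·447 = 2809 rad/s.
Step 2 — Component impedances:
  R: Z = R = 18.4 Ω
  L: Z = jωL = j·2809·0.0762 = 0 + j214 Ω
Step 3 — Series combination: Z_total = R + L = 18.4 + j214 Ω = 214.8∠85.1° Ω.
Step 4 — Power factor: PF = cos(φ) = Re(Z)/|Z| = 18.4/214.8 = 0.08566.
Step 5 — Type: Im(Z) = 214 ⇒ lagging (phase φ = 85.1°).

PF = 0.08566 (lagging, φ = 85.1°)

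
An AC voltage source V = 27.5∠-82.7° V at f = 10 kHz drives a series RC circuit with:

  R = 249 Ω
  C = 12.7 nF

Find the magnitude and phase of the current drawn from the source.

Step 1 — Angular frequency: ω = 2π·f = 2π·1e+04 = 6.283e+04 rad/s.
Step 2 — Component impedances:
  R: Z = R = 249 Ω
  C: Z = 1/(jωC) = -j/(ω·C) = 0 - j1253 Ω
Step 3 — Series combination: Z_total = R + C = 249 - j1253 Ω = 1278∠-78.8° Ω.
Step 4 — Source phasor: V = 27.5∠-82.7° V = 3.494 - j27.28 V.
Step 5 — Ohm's law: I = V / Z_total = (3.494 - j27.28) / (249 - j1253) = 0.02147 - j0.001478 A.
Step 6 — Convert to polar: |I| = 0.02152 A, ∠I = -3.9°.

I = 0.02152∠-3.9° A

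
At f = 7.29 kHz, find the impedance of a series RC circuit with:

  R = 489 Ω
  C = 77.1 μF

Step 1 — Angular frequency: ω = 2π·f = 2π·7290 = 4.58e+04 rad/s.
Step 2 — Component impedances:
  R: Z = R = 489 Ω
  C: Z = 1/(jωC) = -j/(ω·C) = 0 - j0.2832 Ω
Step 3 — Series combination: Z_total = R + C = 489 - j0.2832 Ω = 489∠-0.0° Ω.

Z = 489 - j0.2832 Ω = 489∠-0.0° Ω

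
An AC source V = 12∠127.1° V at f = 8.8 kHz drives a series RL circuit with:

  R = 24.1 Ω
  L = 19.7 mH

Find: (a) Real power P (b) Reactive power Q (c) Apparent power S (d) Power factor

Step 1 — Angular frequency: ω = 2π·f = 2π·8800 = 5.529e+04 rad/s.
Step 2 — Component impedances:
  R: Z = R = 24.1 Ω
  L: Z = jωL = j·5.529e+04·0.0197 = 0 + j1089 Ω
Step 3 — Series combination: Z_total = R + L = 24.1 + j1089 Ω = 1090∠88.7° Ω.
Step 4 — Source phasor: V = 12∠127.1° V = -7.238 + j9.571 V.
Step 5 — Current: I = V / Z = 0.008636 + j0.006836 A = 0.01101∠38.4° A.
Step 6 — Complex power: S = V·I* = 0.002924 + j0.1321 VA.
Step 7 — Real power: P = Re(S) = 0.002924 W.
Step 8 — Reactive power: Q = Im(S) = 0.1321 VAR.
Step 9 — Apparent power: |S| = 0.1322 VA.
Step 10 — Power factor: PF = P/|S| = 0.02212 (lagging).

(a) P = 0.002924 W  (b) Q = 0.1321 VAR  (c) S = 0.1322 VA  (d) PF = 0.02212 (lagging)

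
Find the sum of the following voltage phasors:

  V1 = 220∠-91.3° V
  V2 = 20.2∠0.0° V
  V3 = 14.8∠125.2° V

Step 1 — Convert each phasor to rectangular form:
  V1 = 220·(cos(-91.3°) + j·sin(-91.3°)) = -4.991 - j219.9 V
  V2 = 20.2·(cos(0.0°) + j·sin(0.0°)) = 20.2 V
  V3 = 14.8·(cos(125.2°) + j·sin(125.2°)) = -8.531 + j12.09 V
Step 2 — Sum components: V_total = 6.678 - j207.8 V.
Step 3 — Convert to polar: |V_total| = 208 V, ∠V_total = -88.2°.

V_total = 208∠-88.2° V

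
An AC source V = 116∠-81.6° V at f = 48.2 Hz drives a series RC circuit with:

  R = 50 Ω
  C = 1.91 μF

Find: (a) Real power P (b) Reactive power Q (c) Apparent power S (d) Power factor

Step 1 — Angular frequency: ω = 2π·f = 2π·48.2 = 302.8 rad/s.
Step 2 — Component impedances:
  R: Z = R = 50 Ω
  C: Z = 1/(jωC) = -j/(ω·C) = 0 - j1729 Ω
Step 3 — Series combination: Z_total = R + C = 50 - j1729 Ω = 1730∠-88.3° Ω.
Step 4 — Source phasor: V = 116∠-81.6° V = 16.95 - j114.8 V.
Step 5 — Current: I = V / Z = 0.06661 + j0.007876 A = 0.06707∠6.7° A.
Step 6 — Complex power: S = V·I* = 0.2249 - j7.777 VA.
Step 7 — Real power: P = Re(S) = 0.2249 W.
Step 8 — Reactive power: Q = Im(S) = -7.777 VAR.
Step 9 — Apparent power: |S| = 7.78 VA.
Step 10 — Power factor: PF = P/|S| = 0.02891 (leading).

(a) P = 0.2249 W  (b) Q = -7.777 VAR  (c) S = 7.78 VA  (d) PF = 0.02891 (leading)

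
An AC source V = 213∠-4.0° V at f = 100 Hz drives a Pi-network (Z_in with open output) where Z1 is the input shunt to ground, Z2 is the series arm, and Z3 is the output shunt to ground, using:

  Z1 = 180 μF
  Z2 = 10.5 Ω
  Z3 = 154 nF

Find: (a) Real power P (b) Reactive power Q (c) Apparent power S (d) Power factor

Step 1 — Angular frequency: ω = 2π·f = 2π·100 = 628.3 rad/s.
Step 2 — Component impedances:
  Z1: Z = 1/(jωC) = -j/(ω·C) = 0 - j8.842 Ω
  Z2: Z = R = 10.5 Ω
  Z3: Z = 1/(jωC) = -j/(ω·C) = 0 - j1.033e+04 Ω
Step 3 — With open output, the series arm Z2 and the output shunt Z3 appear in series to ground: Z2 + Z3 = 10.5 - j1.033e+04 Ω.
Step 4 — Parallel with input shunt Z1: Z_in = Z1 || (Z2 + Z3) = 7.673e-06 - j8.834 Ω = 8.834∠-90.0° Ω.
Step 5 — Source phasor: V = 213∠-4.0° V = 212.5 - j14.86 V.
Step 6 — Current: I = V / Z = 1.682 + j24.05 A = 24.11∠86.0° A.
Step 7 — Complex power: S = V·I* = 0.00446 - j5136 VA.
Step 8 — Real power: P = Re(S) = 0.00446 W.
Step 9 — Reactive power: Q = Im(S) = -5136 VAR.
Step 10 — Apparent power: |S| = 5136 VA.
Step 11 — Power factor: PF = P/|S| = 8.685e-07 (leading).

(a) P = 0.00446 W  (b) Q = -5136 VAR  (c) S = 5136 VA  (d) PF = 8.685e-07 (leading)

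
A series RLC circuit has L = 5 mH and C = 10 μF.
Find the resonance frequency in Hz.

Step 1 — Resonance condition Im(Z)=0 gives ω₀ = 1/√(LC).
Step 2 — ω₀ = 1/√(0.005·1e-05) = 4472 rad/s.
Step 3 — f₀ = ω₀/(2π) = 711.8 Hz.

f₀ = 711.8 Hz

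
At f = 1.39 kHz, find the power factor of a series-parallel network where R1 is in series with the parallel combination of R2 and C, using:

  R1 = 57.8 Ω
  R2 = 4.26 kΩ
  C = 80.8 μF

Step 1 — Angular frequency: ω = 2π·f = 2π·1390 = 8734 rad/s.
Step 2 — Component impedances:
  R1: Z = R = 57.8 Ω
  R2: Z = R = 4260 Ω
  C: Z = 1/(jωC) = -j/(ω·C) = 0 - j1.417 Ω
Step 3 — Parallel branch: R2 || C = 1/(1/R2 + 1/C) = 0.0004714 - j1.417 Ω.
Step 4 — Series with R1: Z_total = R1 + (R2 || C) = 57.8 - j1.417 Ω = 57.82∠-1.4° Ω.
Step 5 — Power factor: PF = cos(φ) = Re(Z)/|Z| = 57.8/57.82 = 0.9997.
Step 6 — Type: Im(Z) = -1.417 ⇒ leading (phase φ = -1.4°).

PF = 0.9997 (leading, φ = -1.4°)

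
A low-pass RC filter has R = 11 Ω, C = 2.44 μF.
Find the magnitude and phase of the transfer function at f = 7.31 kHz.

Step 1 — Angular frequency: ω = 2π·7310 = 4.593e+04 rad/s.
Step 2 — Transfer function: H(jω) = 1/(1 + jωRC).
Step 3 — Denominator: 1 + jωRC = 1 + j·4.593e+04·11·2.44e-06 = 1 + j1.233.
Step 4 — H = 0.3969 - j0.4892.
Step 5 — Magnitude: |H| = 0.63 (-4.0 dB); phase: φ = -51.0°.

|H| = 0.63 (-4.0 dB), φ = -51.0°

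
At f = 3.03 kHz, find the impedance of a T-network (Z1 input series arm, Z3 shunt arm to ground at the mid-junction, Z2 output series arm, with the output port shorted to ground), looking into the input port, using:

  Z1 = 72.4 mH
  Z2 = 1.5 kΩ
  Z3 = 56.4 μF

Step 1 — Angular frequency: ω = 2π·f = 2π·3030 = 1.904e+04 rad/s.
Step 2 — Component impedances:
  Z1: Z = jωL = j·1.904e+04·0.0724 = 0 + j1378 Ω
  Z2: Z = R = 1500 Ω
  Z3: Z = 1/(jωC) = -j/(ω·C) = 0 - j0.9313 Ω
Step 3 — With the output port shorted to ground, the output series arm Z2 runs from the junction to ground; the shunt arm Z3 also runs from the junction to ground. They appear in parallel: Z3 || Z2 = 0.0005782 - j0.9313 Ω.
Step 4 — Series with input arm Z1: Z_in = Z1 + (Z3 || Z2) = 0.0005782 + j1377 Ω = 1377∠90.0° Ω.

Z = 0.0005782 + j1377 Ω = 1377∠90.0° Ω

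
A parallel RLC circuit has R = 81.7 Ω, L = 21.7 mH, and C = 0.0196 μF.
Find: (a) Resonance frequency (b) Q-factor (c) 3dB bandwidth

Step 1 — Resonance: ω₀ = 1/√(LC) = 1/√(0.0217·1.96e-08) = 4.849e+04 rad/s.
Step 2 — f₀ = ω₀/(2π) = 7717 Hz.
Step 3 — Parallel Q: Q = R/(ω₀L) = 81.7/(4.849e+04·0.0217) = 0.07765.
Step 4 — Bandwidth: Δω = ω₀/Q = 6.245e+05 rad/s; BW = Δω/(2π) = 9.939e+04 Hz.

(a) f₀ = 7717 Hz  (b) Q = 0.07765  (c) BW = 9.939e+04 Hz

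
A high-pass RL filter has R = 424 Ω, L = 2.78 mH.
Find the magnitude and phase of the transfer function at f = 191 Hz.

Step 1 — Angular frequency: ω = 2π·191 = 1200 rad/s.
Step 2 — Transfer function: H(jω) = jωL/(R + jωL).
Step 3 — Numerator jωL = j·3.336; denominator R + jωL = 424 + j3.336.
Step 4 — H = 6.191e-05 + j0.007868.
Step 5 — Magnitude: |H| = 0.007868 (-42.1 dB); phase: φ = 89.5°.

|H| = 0.007868 (-42.1 dB), φ = 89.5°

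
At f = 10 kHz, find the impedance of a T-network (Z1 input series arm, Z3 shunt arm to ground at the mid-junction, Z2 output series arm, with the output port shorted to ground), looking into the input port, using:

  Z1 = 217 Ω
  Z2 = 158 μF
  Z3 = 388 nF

Step 1 — Angular frequency: ω = 2π·f = 2π·1e+04 = 6.283e+04 rad/s.
Step 2 — Component impedances:
  Z1: Z = R = 217 Ω
  Z2: Z = 1/(jωC) = -j/(ω·C) = 0 - j0.1007 Ω
  Z3: Z = 1/(jωC) = -j/(ω·C) = 0 - j41.02 Ω
Step 3 — With the output port shorted to ground, the output series arm Z2 runs from the junction to ground; the shunt arm Z3 also runs from the junction to ground. They appear in parallel: Z3 || Z2 = 0 - j0.1005 Ω.
Step 4 — Series with input arm Z1: Z_in = Z1 + (Z3 || Z2) = 217 - j0.1005 Ω = 217∠-0.0° Ω.

Z = 217 - j0.1005 Ω = 217∠-0.0° Ω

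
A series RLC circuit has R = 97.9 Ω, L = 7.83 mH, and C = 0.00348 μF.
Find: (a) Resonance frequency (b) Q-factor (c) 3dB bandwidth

Step 1 — Resonance: ω₀ = 1/√(LC) = 1/√(0.00783·3.48e-09) = 1.916e+05 rad/s.
Step 2 — f₀ = ω₀/(2π) = 3.049e+04 Hz.
Step 3 — Series Q: Q = ω₀L/R = 1.916e+05·0.00783/97.9 = 15.32.
Step 4 — Bandwidth: Δω = ω₀/Q = 1.25e+04 rad/s; BW = Δω/(2π) = 1990 Hz.

(a) f₀ = 3.049e+04 Hz  (b) Q = 15.32  (c) BW = 1990 Hz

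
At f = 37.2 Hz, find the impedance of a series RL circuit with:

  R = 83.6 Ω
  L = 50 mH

Step 1 — Angular frequency: ω = 2π·f = 2π·37.2 = 233.7 rad/s.
Step 2 — Component impedances:
  R: Z = R = 83.6 Ω
  L: Z = jωL = j·233.7·0.05 = 0 + j11.69 Ω
Step 3 — Series combination: Z_total = R + L = 83.6 + j11.69 Ω = 84.41∠8.0° Ω.

Z = 83.6 + j11.69 Ω = 84.41∠8.0° Ω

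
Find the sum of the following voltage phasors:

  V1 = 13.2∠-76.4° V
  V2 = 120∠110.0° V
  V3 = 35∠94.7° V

Step 1 — Convert each phasor to rectangular form:
  V1 = 13.2·(cos(-76.4°) + j·sin(-76.4°)) = 3.104 - j12.83 V
  V2 = 120·(cos(110.0°) + j·sin(110.0°)) = -41.04 + j112.8 V
  V3 = 35·(cos(94.7°) + j·sin(94.7°)) = -2.868 + j34.88 V
Step 2 — Sum components: V_total = -40.81 + j134.8 V.
Step 3 — Convert to polar: |V_total| = 140.9 V, ∠V_total = 106.8°.

V_total = 140.9∠106.8° V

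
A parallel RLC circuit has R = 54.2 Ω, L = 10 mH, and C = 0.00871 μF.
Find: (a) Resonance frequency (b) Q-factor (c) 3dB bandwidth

Step 1 — Resonance: ω₀ = 1/√(LC) = 1/√(0.01·8.71e-09) = 1.071e+05 rad/s.
Step 2 — f₀ = ω₀/(2π) = 1.705e+04 Hz.
Step 3 — Parallel Q: Q = R/(ω₀L) = 54.2/(1.071e+05·0.01) = 0.05058.
Step 4 — Bandwidth: Δω = ω₀/Q = 2.118e+06 rad/s; BW = Δω/(2π) = 3.371e+05 Hz.

(a) f₀ = 1.705e+04 Hz  (b) Q = 0.05058  (c) BW = 3.371e+05 Hz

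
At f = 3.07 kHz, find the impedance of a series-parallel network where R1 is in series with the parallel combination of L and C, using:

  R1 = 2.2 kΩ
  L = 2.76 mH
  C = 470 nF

Step 1 — Angular frequency: ω = 2π·f = 2π·3070 = 1.929e+04 rad/s.
Step 2 — Component impedances:
  R1: Z = R = 2200 Ω
  L: Z = jωL = j·1.929e+04·0.00276 = 0 + j53.24 Ω
  C: Z = 1/(jωC) = -j/(ω·C) = 0 - j110.3 Ω
Step 3 — Parallel branch: L || C = 1/(1/L + 1/C) = 0 + j102.9 Ω.
Step 4 — Series with R1: Z_total = R1 + (L || C) = 2200 + j102.9 Ω = 2202∠2.7° Ω.

Z = 2200 + j102.9 Ω = 2202∠2.7° Ω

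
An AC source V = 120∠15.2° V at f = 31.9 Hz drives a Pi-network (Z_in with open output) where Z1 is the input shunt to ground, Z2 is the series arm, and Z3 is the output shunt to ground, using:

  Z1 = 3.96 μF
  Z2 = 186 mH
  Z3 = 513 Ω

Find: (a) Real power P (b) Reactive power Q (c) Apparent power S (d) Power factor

Step 1 — Angular frequency: ω = 2π·f = 2π·31.9 = 200.4 rad/s.
Step 2 — Component impedances:
  Z1: Z = 1/(jωC) = -j/(ω·C) = 0 - j1260 Ω
  Z2: Z = jωL = j·200.4·0.186 = 0 + j37.28 Ω
  Z3: Z = R = 513 Ω
Step 3 — With open output, the series arm Z2 and the output shunt Z3 appear in series to ground: Z2 + Z3 = 513 + j37.28 Ω.
Step 4 — Parallel with input shunt Z1: Z_in = Z1 || (Z2 + Z3) = 463.2 - j155.9 Ω = 488.8∠-18.6° Ω.
Step 5 — Source phasor: V = 120∠15.2° V = 115.8 + j31.46 V.
Step 6 — Current: I = V / Z = 0.204 + j0.1366 A = 0.2455∠33.8° A.
Step 7 — Complex power: S = V·I* = 27.92 - j9.4 VA.
Step 8 — Real power: P = Re(S) = 27.92 W.
Step 9 — Reactive power: Q = Im(S) = -9.4 VAR.
Step 10 — Apparent power: |S| = 29.46 VA.
Step 11 — Power factor: PF = P/|S| = 0.9477 (leading).

(a) P = 27.92 W  (b) Q = -9.4 VAR  (c) S = 29.46 VA  (d) PF = 0.9477 (leading)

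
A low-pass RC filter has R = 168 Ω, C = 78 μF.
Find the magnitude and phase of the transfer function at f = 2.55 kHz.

Step 1 — Angular frequency: ω = 2π·2550 = 1.602e+04 rad/s.
Step 2 — Transfer function: H(jω) = 1/(1 + jωRC).
Step 3 — Denominator: 1 + jωRC = 1 + j·1.602e+04·168·7.8e-05 = 1 + j210.
Step 4 — H = 2.269e-05 - j0.004763.
Step 5 — Magnitude: |H| = 0.004763 (-46.4 dB); phase: φ = -89.7°.

|H| = 0.004763 (-46.4 dB), φ = -89.7°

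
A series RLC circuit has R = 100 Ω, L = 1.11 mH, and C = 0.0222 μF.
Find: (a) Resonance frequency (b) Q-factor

Step 1 — Resonance condition Im(Z)=0 gives ω₀ = 1/√(LC).
Step 2 — ω₀ = 1/√(0.00111·2.22e-08) = 2.014e+05 rad/s.
Step 3 — f₀ = ω₀/(2π) = 3.206e+04 Hz.
Step 4 — Series Q: Q = ω₀L/R = 2.014e+05·0.00111/100 = 2.236.

(a) f₀ = 3.206e+04 Hz  (b) Q = 2.236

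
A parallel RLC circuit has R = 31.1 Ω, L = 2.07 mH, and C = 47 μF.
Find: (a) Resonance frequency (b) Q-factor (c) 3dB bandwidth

Step 1 — Resonance: ω₀ = 1/√(LC) = 1/√(0.00207·4.7e-05) = 3206 rad/s.
Step 2 — f₀ = ω₀/(2π) = 510.3 Hz.
Step 3 — Parallel Q: Q = R/(ω₀L) = 31.1/(3206·0.00207) = 4.686.
Step 4 — Bandwidth: Δω = ω₀/Q = 684.1 rad/s; BW = Δω/(2π) = 108.9 Hz.

(a) f₀ = 510.3 Hz  (b) Q = 4.686  (c) BW = 108.9 Hz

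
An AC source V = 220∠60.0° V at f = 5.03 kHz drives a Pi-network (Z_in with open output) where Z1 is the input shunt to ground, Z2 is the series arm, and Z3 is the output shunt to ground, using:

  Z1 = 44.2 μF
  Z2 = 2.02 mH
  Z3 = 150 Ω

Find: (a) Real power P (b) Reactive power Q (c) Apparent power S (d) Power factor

Step 1 — Angular frequency: ω = 2π·f = 2π·5030 = 3.16e+04 rad/s.
Step 2 — Component impedances:
  Z1: Z = 1/(jωC) = -j/(ω·C) = 0 - j0.7159 Ω
  Z2: Z = jωL = j·3.16e+04·0.00202 = 0 + j63.84 Ω
  Z3: Z = R = 150 Ω
Step 3 — With open output, the series arm Z2 and the output shunt Z3 appear in series to ground: Z2 + Z3 = 150 + j63.84 Ω.
Step 4 — Parallel with input shunt Z1: Z_in = Z1 || (Z2 + Z3) = 0.002902 - j0.7171 Ω = 0.7171∠-89.8° Ω.
Step 5 — Source phasor: V = 220∠60.0° V = 110 + j190.5 V.
Step 6 — Current: I = V / Z = -265.1 + j154.5 A = 306.8∠149.8° A.
Step 7 — Complex power: S = V·I* = 273.2 - j6.749e+04 VA.
Step 8 — Real power: P = Re(S) = 273.2 W.
Step 9 — Reactive power: Q = Im(S) = -6.749e+04 VAR.
Step 10 — Apparent power: |S| = 6.749e+04 VA.
Step 11 — Power factor: PF = P/|S| = 0.004047 (leading).

(a) P = 273.2 W  (b) Q = -6.749e+04 VAR  (c) S = 6.749e+04 VA  (d) PF = 0.004047 (leading)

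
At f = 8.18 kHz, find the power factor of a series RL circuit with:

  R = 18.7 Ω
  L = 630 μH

Step 1 — Angular frequency: ω = 2π·f = 2π·8180 = 5.14e+04 rad/s.
Step 2 — Component impedances:
  R: Z = R = 18.7 Ω
  L: Z = jωL = j·5.14e+04·0.00063 = 0 + j32.38 Ω
Step 3 — Series combination: Z_total = R + L = 18.7 + j32.38 Ω = 37.39∠60.0° Ω.
Step 4 — Power factor: PF = cos(φ) = Re(Z)/|Z| = 18.7/37.39 = 0.5001.
Step 5 — Type: Im(Z) = 32.38 ⇒ lagging (phase φ = 60.0°).

PF = 0.5001 (lagging, φ = 60.0°)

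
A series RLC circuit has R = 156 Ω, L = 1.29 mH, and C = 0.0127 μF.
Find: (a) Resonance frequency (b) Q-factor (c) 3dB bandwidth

Step 1 — Resonance condition Im(Z)=0 gives ω₀ = 1/√(LC).
Step 2 — ω₀ = 1/√(0.00129·1.27e-08) = 2.471e+05 rad/s.
Step 3 — f₀ = ω₀/(2π) = 3.932e+04 Hz.
Step 4 — Series Q: Q = ω₀L/R = 2.471e+05·0.00129/156 = 2.043.
Step 5 — 3dB bandwidth: Δω = ω₀/Q = 1.209e+05 rad/s; BW = Δω/(2π) = 1.925e+04 Hz.

(a) f₀ = 3.932e+04 Hz  (b) Q = 2.043  (c) BW = 1.925e+04 Hz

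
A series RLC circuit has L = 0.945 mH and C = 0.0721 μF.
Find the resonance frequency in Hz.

Step 1 — Resonance condition Im(Z)=0 gives ω₀ = 1/√(LC).
Step 2 — ω₀ = 1/√(0.000945·7.21e-08) = 1.211e+05 rad/s.
Step 3 — f₀ = ω₀/(2π) = 1.928e+04 Hz.

f₀ = 1.928e+04 Hz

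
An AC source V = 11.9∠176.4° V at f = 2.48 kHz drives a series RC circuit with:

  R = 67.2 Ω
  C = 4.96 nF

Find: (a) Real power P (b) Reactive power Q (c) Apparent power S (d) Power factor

Step 1 — Angular frequency: ω = 2π·f = 2π·2480 = 1.558e+04 rad/s.
Step 2 — Component impedances:
  R: Z = R = 67.2 Ω
  C: Z = 1/(jωC) = -j/(ω·C) = 0 - j1.294e+04 Ω
Step 3 — Series combination: Z_total = R + C = 67.2 - j1.294e+04 Ω = 1.294e+04∠-89.7° Ω.
Step 4 — Source phasor: V = 11.9∠176.4° V = -11.88 + j0.7472 V.
Step 5 — Current: I = V / Z = -6.252e-05 - j0.0009176 A = 0.0009197∠-93.9° A.
Step 6 — Complex power: S = V·I* = 5.684e-05 - j0.01094 VA.
Step 7 — Real power: P = Re(S) = 5.684e-05 W.
Step 8 — Reactive power: Q = Im(S) = -0.01094 VAR.
Step 9 — Apparent power: |S| = 0.01094 VA.
Step 10 — Power factor: PF = P/|S| = 0.005194 (leading).

(a) P = 5.684e-05 W  (b) Q = -0.01094 VAR  (c) S = 0.01094 VA  (d) PF = 0.005194 (leading)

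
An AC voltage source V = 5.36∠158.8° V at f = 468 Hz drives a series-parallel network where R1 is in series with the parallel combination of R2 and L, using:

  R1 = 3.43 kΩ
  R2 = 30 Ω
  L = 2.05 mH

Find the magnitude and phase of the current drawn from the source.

Step 1 — Angular frequency: ω = 2π·f = 2π·468 = 2941 rad/s.
Step 2 — Component impedances:
  R1: Z = R = 3430 Ω
  R2: Z = R = 30 Ω
  L: Z = jωL = j·2941·0.00205 = 0 + j6.028 Ω
Step 3 — Parallel branch: R2 || L = 1/(1/R2 + 1/L) = 1.164 + j5.794 Ω.
Step 4 — Series with R1: Z_total = R1 + (R2 || L) = 3431 + j5.794 Ω = 3431∠0.1° Ω.
Step 5 — Source phasor: V = 5.36∠158.8° V = -4.997 + j1.938 V.
Step 6 — Ohm's law: I = V / Z_total = (-4.997 + j1.938) / (3431 + j5.794) = -0.001455 + j0.0005674 A.
Step 7 — Convert to polar: |I| = 0.001562 A, ∠I = 158.7°.

I = 0.001562∠158.7° A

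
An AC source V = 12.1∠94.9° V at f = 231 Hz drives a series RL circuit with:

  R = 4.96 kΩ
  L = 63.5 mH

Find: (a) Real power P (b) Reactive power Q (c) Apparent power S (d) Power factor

Step 1 — Angular frequency: ω = 2π·f = 2π·231 = 1451 rad/s.
Step 2 — Component impedances:
  R: Z = R = 4960 Ω
  L: Z = jωL = j·1451·0.0635 = 0 + j92.16 Ω
Step 3 — Series combination: Z_total = R + L = 4960 + j92.16 Ω = 4961∠1.1° Ω.
Step 4 — Source phasor: V = 12.1∠94.9° V = -1.034 + j12.06 V.
Step 5 — Current: I = V / Z = -0.0001632 + j0.002434 A = 0.002439∠93.8° A.
Step 6 — Complex power: S = V·I* = 0.02951 + j0.0005483 VA.
Step 7 — Real power: P = Re(S) = 0.02951 W.
Step 8 — Reactive power: Q = Im(S) = 0.0005483 VAR.
Step 9 — Apparent power: |S| = 0.02951 VA.
Step 10 — Power factor: PF = P/|S| = 0.9998 (lagging).

(a) P = 0.02951 W  (b) Q = 0.0005483 VAR  (c) S = 0.02951 VA  (d) PF = 0.9998 (lagging)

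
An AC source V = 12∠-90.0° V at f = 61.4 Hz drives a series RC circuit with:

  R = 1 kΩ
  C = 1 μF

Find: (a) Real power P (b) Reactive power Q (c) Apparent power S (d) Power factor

Step 1 — Angular frequency: ω = 2π·f = 2π·61.4 = 385.8 rad/s.
Step 2 — Component impedances:
  R: Z = R = 1000 Ω
  C: Z = 1/(jωC) = -j/(ω·C) = 0 - j2592 Ω
Step 3 — Series combination: Z_total = R + C = 1000 - j2592 Ω = 2778∠-68.9° Ω.
Step 4 — Source phasor: V = 12∠-90.0° V = 0 - j12 V.
Step 5 — Current: I = V / Z = 0.00403 - j0.001555 A = 0.004319∠-21.1° A.
Step 6 — Complex power: S = V·I* = 0.01866 - j0.04836 VA.
Step 7 — Real power: P = Re(S) = 0.01866 W.
Step 8 — Reactive power: Q = Im(S) = -0.04836 VAR.
Step 9 — Apparent power: |S| = 0.05183 VA.
Step 10 — Power factor: PF = P/|S| = 0.3599 (leading).

(a) P = 0.01866 W  (b) Q = -0.04836 VAR  (c) S = 0.05183 VA  (d) PF = 0.3599 (leading)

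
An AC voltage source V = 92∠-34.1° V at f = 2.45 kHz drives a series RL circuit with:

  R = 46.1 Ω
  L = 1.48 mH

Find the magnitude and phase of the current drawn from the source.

Step 1 — Angular frequency: ω = 2π·f = 2π·2450 = 1.539e+04 rad/s.
Step 2 — Component impedances:
  R: Z = R = 46.1 Ω
  L: Z = jωL = j·1.539e+04·0.00148 = 0 + j22.78 Ω
Step 3 — Series combination: Z_total = R + L = 46.1 + j22.78 Ω = 51.42∠26.3° Ω.
Step 4 — Source phasor: V = 92∠-34.1° V = 76.18 - j51.58 V.
Step 5 — Ohm's law: I = V / Z_total = (76.18 - j51.58) / (46.1 + j22.78) = 0.8837 - j1.556 A.
Step 6 — Convert to polar: |I| = 1.789 A, ∠I = -60.4°.

I = 1.789∠-60.4° A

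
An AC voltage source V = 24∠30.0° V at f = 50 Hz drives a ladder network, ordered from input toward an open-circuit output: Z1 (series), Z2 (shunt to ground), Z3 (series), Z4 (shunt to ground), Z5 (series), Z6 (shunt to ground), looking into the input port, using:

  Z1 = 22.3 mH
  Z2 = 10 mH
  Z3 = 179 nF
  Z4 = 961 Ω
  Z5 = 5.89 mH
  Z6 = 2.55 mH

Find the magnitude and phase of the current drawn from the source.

Step 1 — Angular frequency: ω = 2π·f = 2π·50 = 314.2 rad/s.
Step 2 — Component impedances:
  Z1: Z = jωL = j·314.2·0.0223 = 0 + j7.006 Ω
  Z2: Z = jωL = j·314.2·0.01 = 0 + j3.142 Ω
  Z3: Z = 1/(jωC) = -j/(ω·C) = 0 - j1.778e+04 Ω
  Z4: Z = R = 961 Ω
  Z5: Z = jωL = j·314.2·0.00589 = 0 + j1.85 Ω
  Z6: Z = jωL = j·314.2·0.00255 = 0 + j0.8011 Ω
Step 3 — Ladder network (open output): work backward from the far end, alternating series and parallel combinations. Z_in = 0 + j10.15 Ω = 10.15∠90.0° Ω.
Step 4 — Source phasor: V = 24∠30.0° V = 20.78 + j12 V.
Step 5 — Ohm's law: I = V / Z_total = (20.78 + j12) / (0 + j10.15) = 1.183 - j2.048 A.
Step 6 — Convert to polar: |I| = 2.365 A, ∠I = -60.0°.

I = 2.365∠-60.0° A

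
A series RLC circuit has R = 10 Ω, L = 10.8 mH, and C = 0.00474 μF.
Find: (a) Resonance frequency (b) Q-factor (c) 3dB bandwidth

Step 1 — Resonance: ω₀ = 1/√(LC) = 1/√(0.0108·4.74e-09) = 1.398e+05 rad/s.
Step 2 — f₀ = ω₀/(2π) = 2.224e+04 Hz.
Step 3 — Series Q: Q = ω₀L/R = 1.398e+05·0.0108/10 = 150.9.
Step 4 — Bandwidth: Δω = ω₀/Q = 925.9 rad/s; BW = Δω/(2π) = 147.4 Hz.

(a) f₀ = 2.224e+04 Hz  (b) Q = 150.9  (c) BW = 147.4 Hz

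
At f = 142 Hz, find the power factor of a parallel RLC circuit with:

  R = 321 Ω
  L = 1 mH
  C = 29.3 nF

Step 1 — Angular frequency: ω = 2π·f = 2π·142 = 892.2 rad/s.
Step 2 — Component impedances:
  R: Z = R = 321 Ω
  L: Z = jωL = j·892.2·0.001 = 0 + j0.8922 Ω
  C: Z = 1/(jωC) = -j/(ω·C) = 0 - j3.825e+04 Ω
Step 3 — Parallel combination: 1/Z_total = 1/R + 1/L + 1/C; Z_total = 0.00248 + j0.8922 Ω = 0.8922∠89.8° Ω.
Step 4 — Power factor: PF = cos(φ) = Re(Z)/|Z| = 0.00248/0.8922 = 0.00278.
Step 5 — Type: Im(Z) = 0.8922 ⇒ lagging (phase φ = 89.8°).

PF = 0.00278 (lagging, φ = 89.8°)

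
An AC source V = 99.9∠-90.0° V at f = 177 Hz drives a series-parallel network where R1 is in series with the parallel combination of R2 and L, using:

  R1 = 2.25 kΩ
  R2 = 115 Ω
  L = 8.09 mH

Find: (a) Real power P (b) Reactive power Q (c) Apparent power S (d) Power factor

Step 1 — Angular frequency: ω = 2π·f = 2π·177 = 1112 rad/s.
Step 2 — Component impedances:
  R1: Z = R = 2250 Ω
  R2: Z = R = 115 Ω
  L: Z = jωL = j·1112·0.00809 = 0 + j8.997 Ω
Step 3 — Parallel branch: R2 || L = 1/(1/R2 + 1/L) = 0.6996 + j8.942 Ω.
Step 4 — Series with R1: Z_total = R1 + (R2 || L) = 2251 + j8.942 Ω = 2251∠0.2° Ω.
Step 5 — Source phasor: V = 99.9∠-90.0° V = 0 - j99.9 V.
Step 6 — Current: I = V / Z = -0.0001763 - j0.04439 A = 0.04439∠-90.2° A.
Step 7 — Complex power: S = V·I* = 4.434 + j0.01762 VA.
Step 8 — Real power: P = Re(S) = 4.434 W.
Step 9 — Reactive power: Q = Im(S) = 0.01762 VAR.
Step 10 — Apparent power: |S| = 4.434 VA.
Step 11 — Power factor: PF = P/|S| = 1 (lagging).

(a) P = 4.434 W  (b) Q = 0.01762 VAR  (c) S = 4.434 VA  (d) PF = 1 (lagging)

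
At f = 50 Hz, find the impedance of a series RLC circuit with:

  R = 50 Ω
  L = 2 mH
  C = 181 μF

Step 1 — Angular frequency: ω = 2π·f = 2π·50 = 314.2 rad/s.
Step 2 — Component impedances:
  R: Z = R = 50 Ω
  L: Z = jωL = j·314.2·0.002 = 0 + j0.6283 Ω
  C: Z = 1/(jωC) = -j/(ω·C) = 0 - j17.59 Ω
Step 3 — Series combination: Z_total = R + L + C = 50 - j16.96 Ω = 52.8∠-18.7° Ω.

Z = 50 - j16.96 Ω = 52.8∠-18.7° Ω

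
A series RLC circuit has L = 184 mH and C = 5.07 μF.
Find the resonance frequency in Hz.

Step 1 — Resonance condition Im(Z)=0 gives ω₀ = 1/√(LC).
Step 2 — ω₀ = 1/√(0.184·5.07e-06) = 1035 rad/s.
Step 3 — f₀ = ω₀/(2π) = 164.8 Hz.

f₀ = 164.8 Hz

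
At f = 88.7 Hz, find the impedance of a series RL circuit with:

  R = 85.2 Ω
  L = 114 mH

Step 1 — Angular frequency: ω = 2π·f = 2π·88.7 = 557.3 rad/s.
Step 2 — Component impedances:
  R: Z = R = 85.2 Ω
  L: Z = jωL = j·557.3·0.114 = 0 + j63.53 Ω
Step 3 — Series combination: Z_total = R + L = 85.2 + j63.53 Ω = 106.3∠36.7° Ω.

Z = 85.2 + j63.53 Ω = 106.3∠36.7° Ω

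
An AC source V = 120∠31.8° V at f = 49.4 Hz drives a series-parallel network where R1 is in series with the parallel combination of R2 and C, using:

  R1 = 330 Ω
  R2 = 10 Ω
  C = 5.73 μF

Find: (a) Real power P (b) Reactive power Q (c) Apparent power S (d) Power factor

Step 1 — Angular frequency: ω = 2π·f = 2π·49.4 = 310.4 rad/s.
Step 2 — Component impedances:
  R1: Z = R = 330 Ω
  R2: Z = R = 10 Ω
  C: Z = 1/(jωC) = -j/(ω·C) = 0 - j562.3 Ω
Step 3 — Parallel branch: R2 || C = 1/(1/R2 + 1/C) = 9.997 - j0.1778 Ω.
Step 4 — Series with R1: Z_total = R1 + (R2 || C) = 340 - j0.1778 Ω = 340∠-0.0° Ω.
Step 5 — Source phasor: V = 120∠31.8° V = 102 + j63.23 V.
Step 6 — Current: I = V / Z = 0.2999 + j0.1861 A = 0.3529∠31.8° A.
Step 7 — Complex power: S = V·I* = 42.35 - j0.02215 VA.
Step 8 — Real power: P = Re(S) = 42.35 W.
Step 9 — Reactive power: Q = Im(S) = -0.02215 VAR.
Step 10 — Apparent power: |S| = 42.35 VA.
Step 11 — Power factor: PF = P/|S| = 1 (leading).

(a) P = 42.35 W  (b) Q = -0.02215 VAR  (c) S = 42.35 VA  (d) PF = 1 (leading)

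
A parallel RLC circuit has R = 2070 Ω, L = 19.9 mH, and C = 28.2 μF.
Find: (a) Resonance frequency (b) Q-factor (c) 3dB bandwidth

Step 1 — Resonance: ω₀ = 1/√(LC) = 1/√(0.0199·2.82e-05) = 1335 rad/s.
Step 2 — f₀ = ω₀/(2π) = 212.5 Hz.
Step 3 — Parallel Q: Q = R/(ω₀L) = 2070/(1335·0.0199) = 77.92.
Step 4 — Bandwidth: Δω = ω₀/Q = 17.13 rad/s; BW = Δω/(2π) = 2.726 Hz.

(a) f₀ = 212.5 Hz  (b) Q = 77.92  (c) BW = 2.726 Hz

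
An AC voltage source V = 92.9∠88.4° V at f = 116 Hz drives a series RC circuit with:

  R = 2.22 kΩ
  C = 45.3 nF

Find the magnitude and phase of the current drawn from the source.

Step 1 — Angular frequency: ω = 2π·f = 2π·116 = 728.8 rad/s.
Step 2 — Component impedances:
  R: Z = R = 2220 Ω
  C: Z = 1/(jωC) = -j/(ω·C) = 0 - j3.029e+04 Ω
Step 3 — Series combination: Z_total = R + C = 2220 - j3.029e+04 Ω = 3.037e+04∠-85.8° Ω.
Step 4 — Source phasor: V = 92.9∠88.4° V = 2.594 + j92.86 V.
Step 5 — Ohm's law: I = V / Z_total = (2.594 + j92.86) / (2220 - j3.029e+04) = -0.003043 + j0.0003087 A.
Step 6 — Convert to polar: |I| = 0.003059 A, ∠I = 174.2°.

I = 0.003059∠174.2° A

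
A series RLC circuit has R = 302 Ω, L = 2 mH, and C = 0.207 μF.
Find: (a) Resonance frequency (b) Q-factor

Step 1 — Resonance condition Im(Z)=0 gives ω₀ = 1/√(LC).
Step 2 — ω₀ = 1/√(0.002·2.07e-07) = 4.915e+04 rad/s.
Step 3 — f₀ = ω₀/(2π) = 7822 Hz.
Step 4 — Series Q: Q = ω₀L/R = 4.915e+04·0.002/302 = 0.3255.

(a) f₀ = 7822 Hz  (b) Q = 0.3255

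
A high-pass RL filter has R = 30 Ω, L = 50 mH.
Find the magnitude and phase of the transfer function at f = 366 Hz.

Step 1 — Angular frequency: ω = 2π·366 = 2300 rad/s.
Step 2 — Transfer function: H(jω) = jωL/(R + jωL).
Step 3 — Numerator jωL = j·115; denominator R + jωL = 30 + j115.
Step 4 — H = 0.9363 + j0.2443.
Step 5 — Magnitude: |H| = 0.9676 (-0.3 dB); phase: φ = 14.6°.

|H| = 0.9676 (-0.3 dB), φ = 14.6°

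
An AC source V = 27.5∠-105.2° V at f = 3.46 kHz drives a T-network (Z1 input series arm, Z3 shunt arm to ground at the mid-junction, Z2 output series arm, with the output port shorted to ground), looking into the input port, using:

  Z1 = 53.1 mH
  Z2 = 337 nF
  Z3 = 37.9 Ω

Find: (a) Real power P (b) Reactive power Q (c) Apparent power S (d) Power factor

Step 1 — Angular frequency: ω = 2π·f = 2π·3460 = 2.174e+04 rad/s.
Step 2 — Component impedances:
  Z1: Z = jωL = j·2.174e+04·0.0531 = 0 + j1154 Ω
  Z2: Z = 1/(jωC) = -j/(ω·C) = 0 - j136.5 Ω
  Z3: Z = R = 37.9 Ω
Step 3 — With the output port shorted to ground, the output series arm Z2 runs from the junction to ground; the shunt arm Z3 also runs from the junction to ground. They appear in parallel: Z3 || Z2 = 35.19 - j9.77 Ω.
Step 4 — Series with input arm Z1: Z_in = Z1 + (Z3 || Z2) = 35.19 + j1145 Ω = 1145∠88.2° Ω.
Step 5 — Source phasor: V = 27.5∠-105.2° V = -7.21 - j26.54 V.
Step 6 — Current: I = V / Z = -0.02336 + j0.005581 A = 0.02401∠166.6° A.
Step 7 — Complex power: S = V·I* = 0.02029 + j0.6601 VA.
Step 8 — Real power: P = Re(S) = 0.02029 W.
Step 9 — Reactive power: Q = Im(S) = 0.6601 VAR.
Step 10 — Apparent power: |S| = 0.6604 VA.
Step 11 — Power factor: PF = P/|S| = 0.03073 (lagging).

(a) P = 0.02029 W  (b) Q = 0.6601 VAR  (c) S = 0.6604 VA  (d) PF = 0.03073 (lagging)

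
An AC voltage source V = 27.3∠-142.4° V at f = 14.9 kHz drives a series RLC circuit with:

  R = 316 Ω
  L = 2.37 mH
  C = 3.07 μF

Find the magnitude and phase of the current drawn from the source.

Step 1 — Angular frequency: ω = 2π·f = 2π·1.49e+04 = 9.362e+04 rad/s.
Step 2 — Component impedances:
  R: Z = R = 316 Ω
  L: Z = jωL = j·9.362e+04·0.00237 = 0 + j221.9 Ω
  C: Z = 1/(jωC) = -j/(ω·C) = 0 - j3.479 Ω
Step 3 — Series combination: Z_total = R + L + C = 316 + j218.4 Ω = 384.1∠34.6° Ω.
Step 4 — Source phasor: V = 27.3∠-142.4° V = -21.63 - j16.66 V.
Step 5 — Ohm's law: I = V / Z_total = (-21.63 - j16.66) / (316 + j218.4) = -0.07098 - j0.003658 A.
Step 6 — Convert to polar: |I| = 0.07107 A, ∠I = -177.0°.

I = 0.07107∠-177.0° A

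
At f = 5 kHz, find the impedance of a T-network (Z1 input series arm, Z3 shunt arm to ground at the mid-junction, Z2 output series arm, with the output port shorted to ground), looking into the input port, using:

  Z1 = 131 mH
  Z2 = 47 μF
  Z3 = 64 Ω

Step 1 — Angular frequency: ω = 2π·f = 2π·5000 = 3.142e+04 rad/s.
Step 2 — Component impedances:
  Z1: Z = jωL = j·3.142e+04·0.131 = 0 + j4115 Ω
  Z2: Z = 1/(jωC) = -j/(ω·C) = 0 - j0.6773 Ω
  Z3: Z = R = 64 Ω
Step 3 — With the output port shorted to ground, the output series arm Z2 runs from the junction to ground; the shunt arm Z3 also runs from the junction to ground. They appear in parallel: Z3 || Z2 = 0.007166 - j0.6772 Ω.
Step 4 — Series with input arm Z1: Z_in = Z1 + (Z3 || Z2) = 0.007166 + j4115 Ω = 4115∠90.0° Ω.

Z = 0.007166 + j4115 Ω = 4115∠90.0° Ω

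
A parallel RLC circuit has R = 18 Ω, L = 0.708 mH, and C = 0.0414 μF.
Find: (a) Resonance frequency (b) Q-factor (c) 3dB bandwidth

Step 1 — Resonance: ω₀ = 1/√(LC) = 1/√(0.000708·4.14e-08) = 1.847e+05 rad/s.
Step 2 — f₀ = ω₀/(2π) = 2.94e+04 Hz.
Step 3 — Parallel Q: Q = R/(ω₀L) = 18/(1.847e+05·0.000708) = 0.1376.
Step 4 — Bandwidth: Δω = ω₀/Q = 1.342e+06 rad/s; BW = Δω/(2π) = 2.136e+05 Hz.

(a) f₀ = 2.94e+04 Hz  (b) Q = 0.1376  (c) BW = 2.136e+05 Hz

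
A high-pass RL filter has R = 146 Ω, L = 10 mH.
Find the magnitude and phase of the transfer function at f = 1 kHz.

Step 1 — Angular frequency: ω = 2π·1000 = 6283 rad/s.
Step 2 — Transfer function: H(jω) = jωL/(R + jωL).
Step 3 — Numerator jωL = j·62.83; denominator R + jωL = 146 + j62.83.
Step 4 — H = 0.1563 + j0.3631.
Step 5 — Magnitude: |H| = 0.3953 (-8.1 dB); phase: φ = 66.7°.

|H| = 0.3953 (-8.1 dB), φ = 66.7°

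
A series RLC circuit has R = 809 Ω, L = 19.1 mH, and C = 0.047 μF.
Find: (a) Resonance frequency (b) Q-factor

Step 1 — Resonance condition Im(Z)=0 gives ω₀ = 1/√(LC).
Step 2 — ω₀ = 1/√(0.0191·4.7e-08) = 3.338e+04 rad/s.
Step 3 — f₀ = ω₀/(2π) = 5312 Hz.
Step 4 — Series Q: Q = ω₀L/R = 3.338e+04·0.0191/809 = 0.788.

(a) f₀ = 5312 Hz  (b) Q = 0.788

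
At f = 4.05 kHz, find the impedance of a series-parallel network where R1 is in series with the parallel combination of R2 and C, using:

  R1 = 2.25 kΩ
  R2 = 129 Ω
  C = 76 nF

Step 1 — Angular frequency: ω = 2π·f = 2π·4050 = 2.545e+04 rad/s.
Step 2 — Component impedances:
  R1: Z = R = 2250 Ω
  R2: Z = R = 129 Ω
  C: Z = 1/(jωC) = -j/(ω·C) = 0 - j517.1 Ω
Step 3 — Parallel branch: R2 || C = 1/(1/R2 + 1/C) = 121.4 - j30.3 Ω.
Step 4 — Series with R1: Z_total = R1 + (R2 || C) = 2371 - j30.3 Ω = 2372∠-0.7° Ω.

Z = 2371 - j30.3 Ω = 2372∠-0.7° Ω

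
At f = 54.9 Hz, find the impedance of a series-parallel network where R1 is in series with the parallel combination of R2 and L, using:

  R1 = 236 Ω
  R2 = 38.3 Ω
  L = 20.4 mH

Step 1 — Angular frequency: ω = 2π·f = 2π·54.9 = 344.9 rad/s.
Step 2 — Component impedances:
  R1: Z = R = 236 Ω
  R2: Z = R = 38.3 Ω
  L: Z = jωL = j·344.9·0.0204 = 0 + j7.037 Ω
Step 3 — Parallel branch: R2 || L = 1/(1/R2 + 1/L) = 1.251 + j6.807 Ω.
Step 4 — Series with R1: Z_total = R1 + (R2 || L) = 237.3 + j6.807 Ω = 237.3∠1.6° Ω.

Z = 237.3 + j6.807 Ω = 237.3∠1.6° Ω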